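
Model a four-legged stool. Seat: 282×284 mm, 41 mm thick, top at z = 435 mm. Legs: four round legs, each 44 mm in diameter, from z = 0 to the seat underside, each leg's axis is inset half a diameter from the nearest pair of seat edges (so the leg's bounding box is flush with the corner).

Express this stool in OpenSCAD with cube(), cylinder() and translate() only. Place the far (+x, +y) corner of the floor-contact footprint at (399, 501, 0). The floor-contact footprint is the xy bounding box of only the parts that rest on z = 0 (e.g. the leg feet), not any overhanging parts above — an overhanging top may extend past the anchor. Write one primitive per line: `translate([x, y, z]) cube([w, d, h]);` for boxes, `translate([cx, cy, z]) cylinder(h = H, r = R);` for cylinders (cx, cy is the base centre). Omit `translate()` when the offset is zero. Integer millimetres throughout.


translate([117, 217, 394]) cube([282, 284, 41]);
translate([139, 239, 0]) cylinder(h = 394, r = 22);
translate([377, 239, 0]) cylinder(h = 394, r = 22);
translate([139, 479, 0]) cylinder(h = 394, r = 22);
translate([377, 479, 0]) cylinder(h = 394, r = 22);


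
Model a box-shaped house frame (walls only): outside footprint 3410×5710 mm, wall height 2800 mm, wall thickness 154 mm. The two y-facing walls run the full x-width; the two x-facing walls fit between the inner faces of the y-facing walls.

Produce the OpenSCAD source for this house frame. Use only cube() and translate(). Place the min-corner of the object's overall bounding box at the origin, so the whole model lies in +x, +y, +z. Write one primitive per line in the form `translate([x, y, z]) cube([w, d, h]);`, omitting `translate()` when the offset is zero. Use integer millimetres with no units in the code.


cube([3410, 154, 2800]);
translate([0, 5556, 0]) cube([3410, 154, 2800]);
translate([0, 154, 0]) cube([154, 5402, 2800]);
translate([3256, 154, 0]) cube([154, 5402, 2800]);


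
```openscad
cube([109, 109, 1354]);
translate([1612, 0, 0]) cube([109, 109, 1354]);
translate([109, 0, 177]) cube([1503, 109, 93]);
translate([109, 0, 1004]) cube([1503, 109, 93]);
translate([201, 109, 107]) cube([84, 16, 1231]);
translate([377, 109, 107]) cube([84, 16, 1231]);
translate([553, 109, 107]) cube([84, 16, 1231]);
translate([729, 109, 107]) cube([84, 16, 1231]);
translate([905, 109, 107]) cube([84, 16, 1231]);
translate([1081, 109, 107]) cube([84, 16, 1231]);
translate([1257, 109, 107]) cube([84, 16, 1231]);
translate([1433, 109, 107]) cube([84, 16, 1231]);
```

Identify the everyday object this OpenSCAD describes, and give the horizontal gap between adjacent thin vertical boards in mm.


A fence section. The picket gap is 92 mm.

Two posts, two rails, 8 pickets — a fence section. Span 1503 mm holds 8 pickets of 84 mm with 9 equal gaps: ⌊(1503 − 8·84) / 9⌋ = 92 mm.


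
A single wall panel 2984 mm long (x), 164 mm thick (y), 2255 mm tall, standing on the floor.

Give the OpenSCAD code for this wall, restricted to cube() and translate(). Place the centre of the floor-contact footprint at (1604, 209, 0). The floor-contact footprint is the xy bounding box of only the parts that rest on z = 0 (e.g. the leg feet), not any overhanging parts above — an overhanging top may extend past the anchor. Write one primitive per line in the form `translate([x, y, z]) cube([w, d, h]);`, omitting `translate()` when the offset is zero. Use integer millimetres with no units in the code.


translate([112, 127, 0]) cube([2984, 164, 2255]);


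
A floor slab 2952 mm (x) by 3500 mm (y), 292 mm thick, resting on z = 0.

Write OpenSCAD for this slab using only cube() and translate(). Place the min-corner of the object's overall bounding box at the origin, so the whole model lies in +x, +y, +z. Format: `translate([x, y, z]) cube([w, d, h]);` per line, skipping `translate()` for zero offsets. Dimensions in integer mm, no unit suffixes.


cube([2952, 3500, 292]);


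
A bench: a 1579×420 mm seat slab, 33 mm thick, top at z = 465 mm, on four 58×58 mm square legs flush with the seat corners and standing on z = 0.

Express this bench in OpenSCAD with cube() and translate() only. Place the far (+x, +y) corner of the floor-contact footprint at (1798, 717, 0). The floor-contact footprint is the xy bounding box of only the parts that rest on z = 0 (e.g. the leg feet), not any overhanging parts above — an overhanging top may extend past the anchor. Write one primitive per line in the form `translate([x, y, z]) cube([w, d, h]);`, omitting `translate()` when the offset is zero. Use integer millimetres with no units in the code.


translate([219, 297, 432]) cube([1579, 420, 33]);
translate([219, 297, 0]) cube([58, 58, 432]);
translate([219, 659, 0]) cube([58, 58, 432]);
translate([1740, 297, 0]) cube([58, 58, 432]);
translate([1740, 659, 0]) cube([58, 58, 432]);


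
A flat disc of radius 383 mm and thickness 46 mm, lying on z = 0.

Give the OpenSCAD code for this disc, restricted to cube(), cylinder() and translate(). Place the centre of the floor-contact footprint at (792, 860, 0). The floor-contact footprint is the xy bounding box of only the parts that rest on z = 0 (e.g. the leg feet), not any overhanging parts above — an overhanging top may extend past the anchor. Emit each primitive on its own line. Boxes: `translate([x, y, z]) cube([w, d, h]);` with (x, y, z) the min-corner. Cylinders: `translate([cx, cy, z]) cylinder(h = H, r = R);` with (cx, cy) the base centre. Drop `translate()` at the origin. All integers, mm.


translate([792, 860, 0]) cylinder(h = 46, r = 383);


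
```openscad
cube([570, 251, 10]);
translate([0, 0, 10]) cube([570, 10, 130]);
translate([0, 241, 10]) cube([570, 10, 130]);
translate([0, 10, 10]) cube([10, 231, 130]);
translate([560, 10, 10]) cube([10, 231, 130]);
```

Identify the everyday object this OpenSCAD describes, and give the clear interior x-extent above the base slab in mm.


An open box. The internal width is 550 mm.

A 570×251 base slab with four walls standing on it — an open box. The base is 570 mm wide and the walls are 10 mm thick, so the internal width is 570 − 2 × 10 = 550 mm.


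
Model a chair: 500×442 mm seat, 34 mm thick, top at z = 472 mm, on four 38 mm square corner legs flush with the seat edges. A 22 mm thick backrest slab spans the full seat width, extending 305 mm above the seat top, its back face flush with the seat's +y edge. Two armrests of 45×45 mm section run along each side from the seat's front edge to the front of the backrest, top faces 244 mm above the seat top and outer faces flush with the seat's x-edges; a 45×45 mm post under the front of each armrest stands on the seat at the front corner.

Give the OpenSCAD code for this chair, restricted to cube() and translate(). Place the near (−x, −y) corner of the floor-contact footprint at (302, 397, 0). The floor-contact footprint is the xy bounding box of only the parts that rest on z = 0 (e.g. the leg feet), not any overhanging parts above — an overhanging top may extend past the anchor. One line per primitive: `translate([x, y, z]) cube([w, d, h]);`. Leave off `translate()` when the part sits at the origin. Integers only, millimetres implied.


translate([302, 397, 438]) cube([500, 442, 34]);
translate([302, 397, 0]) cube([38, 38, 438]);
translate([764, 397, 0]) cube([38, 38, 438]);
translate([302, 801, 0]) cube([38, 38, 438]);
translate([764, 801, 0]) cube([38, 38, 438]);
translate([302, 817, 472]) cube([500, 22, 305]);
translate([302, 397, 671]) cube([45, 420, 45]);
translate([757, 397, 671]) cube([45, 420, 45]);
translate([302, 397, 472]) cube([45, 45, 199]);
translate([757, 397, 472]) cube([45, 45, 199]);


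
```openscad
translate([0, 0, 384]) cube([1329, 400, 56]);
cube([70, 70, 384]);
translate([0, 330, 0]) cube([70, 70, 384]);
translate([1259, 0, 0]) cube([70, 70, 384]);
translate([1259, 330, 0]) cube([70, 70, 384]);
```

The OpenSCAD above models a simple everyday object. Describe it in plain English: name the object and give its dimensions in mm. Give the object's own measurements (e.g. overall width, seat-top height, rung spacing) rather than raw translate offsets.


A bench: a 1329×400 mm seat slab, 56 mm thick, top at z = 440 mm, on four 70×70 mm square legs flush with the seat corners and standing on z = 0.


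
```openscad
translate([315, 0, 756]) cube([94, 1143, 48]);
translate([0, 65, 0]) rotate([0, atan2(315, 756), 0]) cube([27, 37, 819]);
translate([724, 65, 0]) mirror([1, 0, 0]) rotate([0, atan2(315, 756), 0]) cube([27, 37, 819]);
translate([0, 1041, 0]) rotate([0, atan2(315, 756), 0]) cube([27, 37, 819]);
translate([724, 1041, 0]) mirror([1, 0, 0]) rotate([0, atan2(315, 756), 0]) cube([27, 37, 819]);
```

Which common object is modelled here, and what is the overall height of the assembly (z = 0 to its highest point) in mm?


A sawhorse. The overall height is 804 mm.

A beam across two mirrored pairs of raked legs — a sawhorse. The beam's underside is at z = 756 (matching the legs' vertical rise in atan2(315, 756)) and the beam is 48 mm tall, so its top is at 756 + 48 = 804 mm. The raked legs top out at the beam's underside, so that is the highest point.


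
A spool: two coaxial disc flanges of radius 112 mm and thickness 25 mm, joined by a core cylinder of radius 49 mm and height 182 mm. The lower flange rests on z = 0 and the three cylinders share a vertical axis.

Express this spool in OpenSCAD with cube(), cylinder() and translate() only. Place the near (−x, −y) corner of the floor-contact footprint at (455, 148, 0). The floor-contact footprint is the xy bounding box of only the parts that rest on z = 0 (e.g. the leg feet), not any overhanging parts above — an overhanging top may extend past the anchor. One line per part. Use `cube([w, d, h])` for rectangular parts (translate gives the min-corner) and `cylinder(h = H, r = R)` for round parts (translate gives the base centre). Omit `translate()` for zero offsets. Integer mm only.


translate([567, 260, 0]) cylinder(h = 25, r = 112);
translate([567, 260, 25]) cylinder(h = 182, r = 49);
translate([567, 260, 207]) cylinder(h = 25, r = 112);


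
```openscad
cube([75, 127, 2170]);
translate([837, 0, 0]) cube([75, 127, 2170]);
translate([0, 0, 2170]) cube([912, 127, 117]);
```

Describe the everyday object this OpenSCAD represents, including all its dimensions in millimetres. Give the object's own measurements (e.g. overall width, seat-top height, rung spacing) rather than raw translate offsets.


A door frame. The clear opening is 762 mm wide and 2170 mm high. Two 75 mm wide jambs, 127 mm deep, stand either side of the opening from the floor to the top of the opening. A 117 mm thick head sits across the top of both jambs, spanning the full outside width of the frame.


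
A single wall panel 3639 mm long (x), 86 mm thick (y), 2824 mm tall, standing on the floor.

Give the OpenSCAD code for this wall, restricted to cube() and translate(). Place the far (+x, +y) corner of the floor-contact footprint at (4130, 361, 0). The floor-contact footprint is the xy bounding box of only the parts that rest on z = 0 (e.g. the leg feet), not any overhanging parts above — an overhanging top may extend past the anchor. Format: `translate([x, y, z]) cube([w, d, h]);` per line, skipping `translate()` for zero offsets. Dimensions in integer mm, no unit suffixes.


translate([491, 275, 0]) cube([3639, 86, 2824]);


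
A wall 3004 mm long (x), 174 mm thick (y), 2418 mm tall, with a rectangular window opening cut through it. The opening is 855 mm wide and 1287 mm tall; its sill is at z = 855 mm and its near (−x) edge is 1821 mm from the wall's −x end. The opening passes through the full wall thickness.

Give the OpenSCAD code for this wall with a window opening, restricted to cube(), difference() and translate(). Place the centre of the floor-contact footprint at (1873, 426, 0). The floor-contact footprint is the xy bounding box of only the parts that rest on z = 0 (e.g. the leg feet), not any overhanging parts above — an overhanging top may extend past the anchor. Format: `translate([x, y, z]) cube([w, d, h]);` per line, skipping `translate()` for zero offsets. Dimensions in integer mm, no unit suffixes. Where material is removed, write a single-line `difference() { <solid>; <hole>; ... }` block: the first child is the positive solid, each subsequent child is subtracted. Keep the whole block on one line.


difference() { translate([371, 339, 0]) cube([3004, 174, 2418]); translate([2192, 339, 855]) cube([855, 174, 1287]); }


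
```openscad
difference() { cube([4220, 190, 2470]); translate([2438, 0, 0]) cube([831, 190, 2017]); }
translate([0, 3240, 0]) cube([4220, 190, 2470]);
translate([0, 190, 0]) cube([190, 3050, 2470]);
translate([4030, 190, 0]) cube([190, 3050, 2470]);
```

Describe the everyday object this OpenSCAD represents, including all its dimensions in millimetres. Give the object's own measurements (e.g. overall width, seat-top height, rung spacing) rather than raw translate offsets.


A single room: four walls, each 2470 mm tall and 190 mm thick, enclosing an outside footprint 4220×3430 mm (x × y), no floor or roof. The front and back walls (−y and +y sides) run the full x-width; the side walls fit between their inner faces. A door opening 831 mm wide and 2017 mm tall is cut through the front wall from the floor up, its −x edge 2438 mm from the wall's −x end.


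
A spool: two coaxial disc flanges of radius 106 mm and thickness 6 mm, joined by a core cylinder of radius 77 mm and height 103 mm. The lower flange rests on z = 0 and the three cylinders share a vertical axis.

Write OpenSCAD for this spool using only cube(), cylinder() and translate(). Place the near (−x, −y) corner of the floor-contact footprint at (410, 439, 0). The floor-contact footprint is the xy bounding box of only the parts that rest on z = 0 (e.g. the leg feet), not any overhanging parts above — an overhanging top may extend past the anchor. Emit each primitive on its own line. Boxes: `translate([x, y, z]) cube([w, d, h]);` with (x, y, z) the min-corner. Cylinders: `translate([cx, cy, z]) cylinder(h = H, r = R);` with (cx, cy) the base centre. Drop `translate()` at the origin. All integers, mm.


translate([516, 545, 0]) cylinder(h = 6, r = 106);
translate([516, 545, 6]) cylinder(h = 103, r = 77);
translate([516, 545, 109]) cylinder(h = 6, r = 106);


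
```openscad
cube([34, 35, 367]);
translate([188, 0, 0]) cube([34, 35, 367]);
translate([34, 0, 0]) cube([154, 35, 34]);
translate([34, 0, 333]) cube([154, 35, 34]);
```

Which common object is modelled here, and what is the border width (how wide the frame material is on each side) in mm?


A picture frame. The border width is 34 mm.

Four thin pieces enclosing a rectangular opening — a picture frame. The two full-height stiles are 367 mm tall; the top rail sits at z = 333 and is 34 mm tall, so the border above the opening is 367 − 333 = 34 mm, matching the stile x-width.


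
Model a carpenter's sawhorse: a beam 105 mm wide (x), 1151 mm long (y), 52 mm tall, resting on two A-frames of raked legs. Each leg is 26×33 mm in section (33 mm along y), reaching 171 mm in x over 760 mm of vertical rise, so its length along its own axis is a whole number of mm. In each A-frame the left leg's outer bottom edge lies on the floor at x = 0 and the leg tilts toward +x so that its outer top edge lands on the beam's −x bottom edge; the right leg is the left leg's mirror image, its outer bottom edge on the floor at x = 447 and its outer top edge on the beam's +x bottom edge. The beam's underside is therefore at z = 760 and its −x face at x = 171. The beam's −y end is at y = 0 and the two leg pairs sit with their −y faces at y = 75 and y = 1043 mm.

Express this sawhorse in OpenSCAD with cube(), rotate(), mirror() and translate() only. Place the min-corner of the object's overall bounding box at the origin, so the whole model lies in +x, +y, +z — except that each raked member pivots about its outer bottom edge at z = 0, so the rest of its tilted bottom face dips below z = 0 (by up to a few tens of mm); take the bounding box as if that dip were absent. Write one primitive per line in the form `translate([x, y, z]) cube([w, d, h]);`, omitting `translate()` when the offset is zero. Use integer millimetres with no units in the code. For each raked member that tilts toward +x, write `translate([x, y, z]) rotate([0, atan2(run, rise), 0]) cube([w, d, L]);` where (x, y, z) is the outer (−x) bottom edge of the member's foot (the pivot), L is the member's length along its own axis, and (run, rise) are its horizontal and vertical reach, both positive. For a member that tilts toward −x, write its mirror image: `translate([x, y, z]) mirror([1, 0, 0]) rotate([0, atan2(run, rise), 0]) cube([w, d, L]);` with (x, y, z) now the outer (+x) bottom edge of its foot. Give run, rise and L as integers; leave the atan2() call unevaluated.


translate([171, 0, 760]) cube([105, 1151, 52]);
translate([0, 75, 0]) rotate([0, atan2(171, 760), 0]) cube([26, 33, 779]);
translate([447, 75, 0]) mirror([1, 0, 0]) rotate([0, atan2(171, 760), 0]) cube([26, 33, 779]);
translate([0, 1043, 0]) rotate([0, atan2(171, 760), 0]) cube([26, 33, 779]);
translate([447, 1043, 0]) mirror([1, 0, 0]) rotate([0, atan2(171, 760), 0]) cube([26, 33, 779]);


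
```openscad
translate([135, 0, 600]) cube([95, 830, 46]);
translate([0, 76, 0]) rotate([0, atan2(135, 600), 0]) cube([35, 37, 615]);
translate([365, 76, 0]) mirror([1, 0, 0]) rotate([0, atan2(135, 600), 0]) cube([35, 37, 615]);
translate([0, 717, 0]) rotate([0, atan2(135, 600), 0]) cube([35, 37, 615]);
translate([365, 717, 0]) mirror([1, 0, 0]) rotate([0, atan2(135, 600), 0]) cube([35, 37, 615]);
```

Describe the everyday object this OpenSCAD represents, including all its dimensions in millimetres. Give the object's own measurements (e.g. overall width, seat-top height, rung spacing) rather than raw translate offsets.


A sawhorse. A 95×830×46 mm beam (x, y, z) sits on two A-frame leg pairs. Each pair is two raked legs of 35×37 mm section (37 mm along y) splaying symmetrically in x. Each leg rises 600 mm vertically over 135 mm of horizontal reach and is 615 mm long along its own axis. Every leg's outer bottom edge rests on the floor and its outer top edge meets a bottom edge of the beam — the left legs (tilting toward +x) meet the beam's −x bottom edge, the right legs (their mirror images, tilting toward −x) meet its +x bottom edge — so the leg tops tuck under the beam, the beam's underside is 600 mm above the floor, and the feet are 365 mm apart outside-to-outside with the beam centred between them. The two leg pairs are set in 76 mm from either end of the beam.


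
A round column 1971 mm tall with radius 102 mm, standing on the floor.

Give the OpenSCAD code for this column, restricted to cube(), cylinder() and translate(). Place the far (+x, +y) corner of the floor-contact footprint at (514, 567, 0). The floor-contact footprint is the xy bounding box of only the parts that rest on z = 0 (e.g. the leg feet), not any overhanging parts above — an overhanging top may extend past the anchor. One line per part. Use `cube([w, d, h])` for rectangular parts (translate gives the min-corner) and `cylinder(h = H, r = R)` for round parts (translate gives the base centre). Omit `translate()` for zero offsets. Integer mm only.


translate([412, 465, 0]) cylinder(h = 1971, r = 102);


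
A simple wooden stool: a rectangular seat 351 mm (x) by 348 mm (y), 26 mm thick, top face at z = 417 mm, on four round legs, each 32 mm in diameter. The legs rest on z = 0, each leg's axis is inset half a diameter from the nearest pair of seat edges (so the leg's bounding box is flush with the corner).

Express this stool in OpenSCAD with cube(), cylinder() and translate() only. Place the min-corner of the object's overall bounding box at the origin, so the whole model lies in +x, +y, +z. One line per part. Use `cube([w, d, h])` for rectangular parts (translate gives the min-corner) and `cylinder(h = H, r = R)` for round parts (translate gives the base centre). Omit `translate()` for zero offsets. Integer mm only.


// leg_h = 417 - 26 = 391
translate([0, 0, 391]) cube([351, 348, 26]);
translate([16, 16, 0]) cylinder(h = 391, r = 16);
translate([335, 16, 0]) cylinder(h = 391, r = 16);
translate([16, 332, 0]) cylinder(h = 391, r = 16);
translate([335, 332, 0]) cylinder(h = 391, r = 16);


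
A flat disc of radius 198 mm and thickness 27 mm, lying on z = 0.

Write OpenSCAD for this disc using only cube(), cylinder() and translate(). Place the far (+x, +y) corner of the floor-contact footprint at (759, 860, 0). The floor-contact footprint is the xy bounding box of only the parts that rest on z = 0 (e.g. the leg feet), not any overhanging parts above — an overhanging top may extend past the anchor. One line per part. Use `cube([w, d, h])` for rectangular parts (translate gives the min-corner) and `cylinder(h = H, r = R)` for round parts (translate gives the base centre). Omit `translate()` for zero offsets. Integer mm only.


translate([561, 662, 0]) cylinder(h = 27, r = 198);


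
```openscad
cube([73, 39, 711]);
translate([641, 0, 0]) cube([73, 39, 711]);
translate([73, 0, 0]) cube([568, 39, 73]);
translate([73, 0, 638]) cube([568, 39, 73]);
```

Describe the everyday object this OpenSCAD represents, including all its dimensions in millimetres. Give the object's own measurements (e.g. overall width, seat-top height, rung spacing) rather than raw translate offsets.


A rectangular picture frame lying in the x–z plane (depth along y). The opening is 568 mm wide (x) by 565 mm tall (z), surrounded by a border 73 mm wide on all four sides. The frame is 39 mm deep and is made of two full-height vertical stiles with two horizontal rails fitted between them.


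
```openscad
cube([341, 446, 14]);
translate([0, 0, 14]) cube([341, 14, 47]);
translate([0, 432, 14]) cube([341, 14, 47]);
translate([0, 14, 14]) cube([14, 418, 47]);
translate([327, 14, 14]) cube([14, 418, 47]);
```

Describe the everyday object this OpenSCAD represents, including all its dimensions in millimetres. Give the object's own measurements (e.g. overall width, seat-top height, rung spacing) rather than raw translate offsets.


An open-topped rectangular box: outside dimensions 341×446×61 mm, with a uniform wall and base thickness of 14 mm. The base is a full 341×446 slab on the floor; four walls sit on top of the base. The front and back walls (the −y and +y sides) span the full width; the two side walls fit between them.


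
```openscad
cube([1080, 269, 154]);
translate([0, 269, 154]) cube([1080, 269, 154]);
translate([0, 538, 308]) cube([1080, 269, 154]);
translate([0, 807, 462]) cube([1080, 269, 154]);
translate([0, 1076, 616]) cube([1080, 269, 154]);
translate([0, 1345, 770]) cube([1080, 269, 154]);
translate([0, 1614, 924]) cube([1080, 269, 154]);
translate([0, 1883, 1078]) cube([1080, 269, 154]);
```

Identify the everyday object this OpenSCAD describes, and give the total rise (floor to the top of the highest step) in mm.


A staircase. The total rise is 1232 mm.

8 identical blocks, each offset up and back from the previous — a staircase. Each step is 154 mm tall and there are 8 of them, so the total rise is 8 × 154 = 1232 mm.


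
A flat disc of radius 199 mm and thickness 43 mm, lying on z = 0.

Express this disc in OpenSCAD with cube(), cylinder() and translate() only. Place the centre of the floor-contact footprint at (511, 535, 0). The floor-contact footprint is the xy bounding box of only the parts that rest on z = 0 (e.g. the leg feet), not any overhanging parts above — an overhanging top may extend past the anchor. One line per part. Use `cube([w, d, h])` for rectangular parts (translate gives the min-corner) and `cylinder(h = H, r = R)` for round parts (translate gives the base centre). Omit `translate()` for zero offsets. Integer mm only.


translate([511, 535, 0]) cylinder(h = 43, r = 199);


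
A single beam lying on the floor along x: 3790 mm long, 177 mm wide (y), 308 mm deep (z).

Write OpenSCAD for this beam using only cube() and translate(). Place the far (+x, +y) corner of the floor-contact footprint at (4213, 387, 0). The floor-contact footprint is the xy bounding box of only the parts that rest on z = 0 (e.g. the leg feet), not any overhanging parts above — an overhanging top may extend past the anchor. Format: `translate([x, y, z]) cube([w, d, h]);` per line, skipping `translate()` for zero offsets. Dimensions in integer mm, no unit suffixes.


translate([423, 210, 0]) cube([3790, 177, 308]);


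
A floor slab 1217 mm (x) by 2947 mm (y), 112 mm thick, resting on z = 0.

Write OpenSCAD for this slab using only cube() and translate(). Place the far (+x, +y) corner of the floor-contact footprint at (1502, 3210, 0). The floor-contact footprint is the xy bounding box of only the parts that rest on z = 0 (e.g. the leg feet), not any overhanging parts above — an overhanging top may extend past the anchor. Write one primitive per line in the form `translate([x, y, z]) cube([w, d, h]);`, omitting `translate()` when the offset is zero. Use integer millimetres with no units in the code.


translate([285, 263, 0]) cube([1217, 2947, 112]);


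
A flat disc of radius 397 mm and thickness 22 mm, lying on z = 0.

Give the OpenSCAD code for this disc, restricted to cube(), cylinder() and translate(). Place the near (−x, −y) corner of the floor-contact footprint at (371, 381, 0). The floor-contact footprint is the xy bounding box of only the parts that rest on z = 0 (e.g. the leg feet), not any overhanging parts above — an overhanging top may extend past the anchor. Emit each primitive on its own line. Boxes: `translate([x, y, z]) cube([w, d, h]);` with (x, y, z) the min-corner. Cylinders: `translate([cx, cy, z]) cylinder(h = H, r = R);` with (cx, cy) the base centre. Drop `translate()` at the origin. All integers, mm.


translate([768, 778, 0]) cylinder(h = 22, r = 397);


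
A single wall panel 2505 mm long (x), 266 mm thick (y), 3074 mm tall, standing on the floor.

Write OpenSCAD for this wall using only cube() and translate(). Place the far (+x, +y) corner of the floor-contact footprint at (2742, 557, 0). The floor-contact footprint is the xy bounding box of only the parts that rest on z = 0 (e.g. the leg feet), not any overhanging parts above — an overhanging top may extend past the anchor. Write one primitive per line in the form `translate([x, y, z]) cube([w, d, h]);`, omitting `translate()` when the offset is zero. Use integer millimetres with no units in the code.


translate([237, 291, 0]) cube([2505, 266, 3074]);


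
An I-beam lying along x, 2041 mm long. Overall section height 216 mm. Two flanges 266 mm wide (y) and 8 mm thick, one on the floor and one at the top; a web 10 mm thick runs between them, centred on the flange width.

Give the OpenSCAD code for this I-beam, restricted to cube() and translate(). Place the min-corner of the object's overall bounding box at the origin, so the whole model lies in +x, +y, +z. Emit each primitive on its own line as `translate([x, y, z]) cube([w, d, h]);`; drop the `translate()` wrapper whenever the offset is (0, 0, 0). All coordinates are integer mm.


cube([2041, 266, 8]);
translate([0, 128, 8]) cube([2041, 10, 200]);
translate([0, 0, 208]) cube([2041, 266, 8]);


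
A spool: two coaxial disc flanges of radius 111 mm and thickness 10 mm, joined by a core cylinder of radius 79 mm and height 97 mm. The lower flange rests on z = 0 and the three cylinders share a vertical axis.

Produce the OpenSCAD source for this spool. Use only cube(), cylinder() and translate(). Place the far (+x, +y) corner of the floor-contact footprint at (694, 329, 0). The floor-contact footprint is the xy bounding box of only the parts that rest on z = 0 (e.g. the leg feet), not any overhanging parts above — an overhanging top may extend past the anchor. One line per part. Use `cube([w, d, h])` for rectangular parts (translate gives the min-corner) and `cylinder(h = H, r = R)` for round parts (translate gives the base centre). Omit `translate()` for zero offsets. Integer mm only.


translate([583, 218, 0]) cylinder(h = 10, r = 111);
translate([583, 218, 10]) cylinder(h = 97, r = 79);
translate([583, 218, 107]) cylinder(h = 10, r = 111);


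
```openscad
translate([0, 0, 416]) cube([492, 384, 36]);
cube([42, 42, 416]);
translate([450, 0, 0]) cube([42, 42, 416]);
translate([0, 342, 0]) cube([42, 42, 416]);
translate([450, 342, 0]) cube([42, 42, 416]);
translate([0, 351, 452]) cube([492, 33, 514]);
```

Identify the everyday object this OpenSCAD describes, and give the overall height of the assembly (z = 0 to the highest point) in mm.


A chair. The overall height is 966 mm.

A slab on four corner posts with a tall panel at the back — a chair. The seat slab sits at z = 416 with thickness 36, and the 514 mm backrest starts at the seat top, so the overall height is 416 + 36 + 514 = 966 mm.


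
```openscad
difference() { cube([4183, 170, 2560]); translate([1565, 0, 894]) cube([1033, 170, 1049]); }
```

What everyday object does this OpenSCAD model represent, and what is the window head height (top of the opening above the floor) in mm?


A wall with a window opening. The window head height is 1943 mm.

A wall with a rectangular opening subtracted — a window. Sill at z = 894, opening 1049 mm tall, so the head is at 894 + 1049 = 1943 mm.


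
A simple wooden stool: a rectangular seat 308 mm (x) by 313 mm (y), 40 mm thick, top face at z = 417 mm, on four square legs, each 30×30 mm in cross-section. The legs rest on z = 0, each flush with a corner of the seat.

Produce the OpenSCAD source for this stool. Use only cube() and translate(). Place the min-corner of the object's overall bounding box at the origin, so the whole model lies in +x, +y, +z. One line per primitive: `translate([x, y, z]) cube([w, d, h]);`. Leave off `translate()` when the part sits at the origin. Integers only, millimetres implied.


// leg_h = 417 - 40 = 377
translate([0, 0, 377]) cube([308, 313, 40]);
cube([30, 30, 377]);
translate([278, 0, 0]) cube([30, 30, 377]);
translate([0, 283, 0]) cube([30, 30, 377]);
translate([278, 283, 0]) cube([30, 30, 377]);


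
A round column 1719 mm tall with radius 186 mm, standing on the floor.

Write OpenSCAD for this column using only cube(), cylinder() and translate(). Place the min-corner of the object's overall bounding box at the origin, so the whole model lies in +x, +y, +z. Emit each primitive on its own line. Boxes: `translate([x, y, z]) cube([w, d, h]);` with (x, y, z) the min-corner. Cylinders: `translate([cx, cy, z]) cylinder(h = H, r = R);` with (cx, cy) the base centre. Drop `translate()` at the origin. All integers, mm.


translate([186, 186, 0]) cylinder(h = 1719, r = 186);


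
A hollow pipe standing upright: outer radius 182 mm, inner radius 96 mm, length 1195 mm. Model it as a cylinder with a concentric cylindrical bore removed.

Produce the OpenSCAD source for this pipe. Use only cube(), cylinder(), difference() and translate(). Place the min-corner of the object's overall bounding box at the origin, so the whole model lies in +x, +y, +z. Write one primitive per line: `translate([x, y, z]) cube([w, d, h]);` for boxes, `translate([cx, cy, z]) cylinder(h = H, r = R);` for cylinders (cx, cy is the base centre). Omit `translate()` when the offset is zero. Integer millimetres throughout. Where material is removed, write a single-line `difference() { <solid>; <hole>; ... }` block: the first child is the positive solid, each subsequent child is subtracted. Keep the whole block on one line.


difference() { translate([182, 182, 0]) cylinder(h = 1195, r = 182); translate([182, 182, 0]) cylinder(h = 1195, r = 96); }


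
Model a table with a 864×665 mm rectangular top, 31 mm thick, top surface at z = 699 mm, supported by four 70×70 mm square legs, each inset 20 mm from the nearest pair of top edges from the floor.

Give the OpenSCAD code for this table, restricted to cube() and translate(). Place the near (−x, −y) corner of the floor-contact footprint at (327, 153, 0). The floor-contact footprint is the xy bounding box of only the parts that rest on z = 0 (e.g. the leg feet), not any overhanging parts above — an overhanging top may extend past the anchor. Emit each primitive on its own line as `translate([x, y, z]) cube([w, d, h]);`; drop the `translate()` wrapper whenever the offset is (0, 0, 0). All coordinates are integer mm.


translate([307, 133, 668]) cube([864, 665, 31]);
translate([327, 153, 0]) cube([70, 70, 668]);
translate([1081, 153, 0]) cube([70, 70, 668]);
translate([327, 708, 0]) cube([70, 70, 668]);
translate([1081, 708, 0]) cube([70, 70, 668]);


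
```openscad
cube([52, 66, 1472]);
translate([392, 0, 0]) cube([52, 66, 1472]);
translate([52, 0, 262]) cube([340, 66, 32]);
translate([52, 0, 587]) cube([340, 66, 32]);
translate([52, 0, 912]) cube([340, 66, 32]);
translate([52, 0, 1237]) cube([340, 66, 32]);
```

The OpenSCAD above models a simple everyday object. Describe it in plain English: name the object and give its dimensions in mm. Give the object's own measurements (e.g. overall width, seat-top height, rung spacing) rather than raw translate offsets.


A straight ladder. Two 52×66 mm vertical rails, 1472 mm tall, stand 444 mm apart (outside-to-outside) with their front faces coplanar on the −y side. 4 rungs, each 66 mm deep and 32 mm tall, span between the inner faces of the rails, front faces flush with the rails. The lowest rung's underside is at z = 262 mm and rungs are spaced 325 mm apart (underside to underside).


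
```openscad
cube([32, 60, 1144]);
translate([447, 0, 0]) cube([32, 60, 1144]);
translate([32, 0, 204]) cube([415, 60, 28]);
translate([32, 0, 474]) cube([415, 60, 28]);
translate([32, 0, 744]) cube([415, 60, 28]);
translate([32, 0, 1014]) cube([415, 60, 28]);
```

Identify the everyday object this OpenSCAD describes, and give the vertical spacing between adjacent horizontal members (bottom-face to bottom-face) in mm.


A ladder. The rung spacing is 270 mm.

Two tall 32×60 posts with 4 short bars between them — a ladder. Adjacent rungs sit at z = 204 and z = 474, so the spacing is 474 − 204 = 270 mm.


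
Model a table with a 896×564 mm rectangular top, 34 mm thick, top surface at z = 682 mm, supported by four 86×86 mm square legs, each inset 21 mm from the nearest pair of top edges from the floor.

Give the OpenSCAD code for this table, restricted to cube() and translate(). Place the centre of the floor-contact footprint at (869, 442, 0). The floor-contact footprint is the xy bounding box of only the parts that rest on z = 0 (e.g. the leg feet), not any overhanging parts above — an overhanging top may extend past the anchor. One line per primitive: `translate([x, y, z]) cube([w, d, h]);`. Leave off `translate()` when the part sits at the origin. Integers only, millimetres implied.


// leg_h = 682 - 34 = 648
translate([421, 160, 648]) cube([896, 564, 34]);
translate([442, 181, 0]) cube([86, 86, 648]);
translate([1210, 181, 0]) cube([86, 86, 648]);
translate([442, 617, 0]) cube([86, 86, 648]);
translate([1210, 617, 0]) cube([86, 86, 648]);


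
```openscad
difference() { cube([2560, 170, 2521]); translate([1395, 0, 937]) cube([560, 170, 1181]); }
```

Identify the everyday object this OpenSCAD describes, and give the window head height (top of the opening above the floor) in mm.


A wall with a window opening. The window head height is 2118 mm.

A wall with a rectangular opening subtracted — a window. Sill at z = 937, opening 1181 mm tall, so the head is at 937 + 1181 = 2118 mm.


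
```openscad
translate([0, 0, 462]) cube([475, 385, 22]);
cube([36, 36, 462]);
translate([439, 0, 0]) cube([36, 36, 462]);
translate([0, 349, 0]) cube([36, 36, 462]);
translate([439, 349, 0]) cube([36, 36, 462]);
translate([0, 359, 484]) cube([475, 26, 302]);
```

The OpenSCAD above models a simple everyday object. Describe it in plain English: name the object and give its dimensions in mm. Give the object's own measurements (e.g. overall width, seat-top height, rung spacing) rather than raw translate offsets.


A chair. The seat is a 475×385×22 mm slab with its top at z = 484 mm, on four 36×36 mm corner legs (flush with the seat edges, standing on z = 0). A flat backrest 26 mm thick, 302 mm tall, spans the full seat width and rises from the seat top along its +y edge, rear face flush with the rear of the seat.


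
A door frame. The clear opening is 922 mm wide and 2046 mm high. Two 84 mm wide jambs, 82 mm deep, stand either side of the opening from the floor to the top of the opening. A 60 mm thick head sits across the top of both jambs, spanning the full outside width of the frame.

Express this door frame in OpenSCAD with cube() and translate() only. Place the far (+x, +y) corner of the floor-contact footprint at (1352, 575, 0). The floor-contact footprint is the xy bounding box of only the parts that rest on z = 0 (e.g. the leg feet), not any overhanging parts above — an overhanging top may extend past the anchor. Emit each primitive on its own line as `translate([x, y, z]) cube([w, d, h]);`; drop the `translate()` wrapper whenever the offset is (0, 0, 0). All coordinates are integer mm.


translate([262, 493, 0]) cube([84, 82, 2046]);
translate([1268, 493, 0]) cube([84, 82, 2046]);
translate([262, 493, 2046]) cube([1090, 82, 60]);


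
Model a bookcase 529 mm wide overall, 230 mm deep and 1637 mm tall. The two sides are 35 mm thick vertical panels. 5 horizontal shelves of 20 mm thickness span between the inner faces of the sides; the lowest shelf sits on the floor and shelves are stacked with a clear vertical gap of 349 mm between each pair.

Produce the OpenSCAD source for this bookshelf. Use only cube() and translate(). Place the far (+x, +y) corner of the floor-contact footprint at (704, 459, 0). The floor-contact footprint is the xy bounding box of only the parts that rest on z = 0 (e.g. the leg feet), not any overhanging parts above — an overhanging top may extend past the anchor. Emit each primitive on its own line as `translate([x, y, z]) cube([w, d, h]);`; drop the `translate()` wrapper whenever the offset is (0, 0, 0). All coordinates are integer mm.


translate([175, 229, 0]) cube([35, 230, 1637]);
translate([669, 229, 0]) cube([35, 230, 1637]);
translate([210, 229, 0]) cube([459, 230, 20]);
translate([210, 229, 369]) cube([459, 230, 20]);
translate([210, 229, 738]) cube([459, 230, 20]);
translate([210, 229, 1107]) cube([459, 230, 20]);
translate([210, 229, 1476]) cube([459, 230, 20]);


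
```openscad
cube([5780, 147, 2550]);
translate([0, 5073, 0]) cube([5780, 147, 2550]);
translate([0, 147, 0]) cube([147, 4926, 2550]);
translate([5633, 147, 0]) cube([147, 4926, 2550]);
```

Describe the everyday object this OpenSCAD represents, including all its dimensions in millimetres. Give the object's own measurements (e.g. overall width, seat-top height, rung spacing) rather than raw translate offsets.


The wall frame of a small rectangular building: four walls, each 2550 mm tall and 147 mm thick, enclosing a footprint 5780 mm (x) by 5220 mm (y) outside-to-outside, with no floor or roof. The front and back walls (the −y and +y sides) span the full width; the two side walls fit between them.


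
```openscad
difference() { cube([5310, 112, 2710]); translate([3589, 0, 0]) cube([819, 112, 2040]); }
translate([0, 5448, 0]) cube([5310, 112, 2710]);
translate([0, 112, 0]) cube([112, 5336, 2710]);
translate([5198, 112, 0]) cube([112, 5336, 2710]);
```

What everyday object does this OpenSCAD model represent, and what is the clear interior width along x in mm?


A single room. The interior width is 5086 mm.

Four walls enclosing a rectangle with a door in the front wall — a room. Outside width 5310 minus two 112 mm walls gives 5086 mm.


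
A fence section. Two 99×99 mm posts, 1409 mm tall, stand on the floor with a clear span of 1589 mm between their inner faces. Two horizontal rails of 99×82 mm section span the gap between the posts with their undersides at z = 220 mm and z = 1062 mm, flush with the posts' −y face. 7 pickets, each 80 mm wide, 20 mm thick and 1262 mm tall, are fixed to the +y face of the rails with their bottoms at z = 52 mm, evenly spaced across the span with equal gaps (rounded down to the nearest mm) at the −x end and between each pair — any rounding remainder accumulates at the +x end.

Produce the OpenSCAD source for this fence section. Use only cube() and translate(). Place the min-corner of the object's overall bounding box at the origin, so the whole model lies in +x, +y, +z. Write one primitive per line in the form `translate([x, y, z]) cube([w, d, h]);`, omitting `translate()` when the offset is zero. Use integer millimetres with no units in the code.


cube([99, 99, 1409]);
translate([1688, 0, 0]) cube([99, 99, 1409]);
translate([99, 0, 220]) cube([1589, 99, 82]);
translate([99, 0, 1062]) cube([1589, 99, 82]);
translate([227, 99, 52]) cube([80, 20, 1262]);
translate([435, 99, 52]) cube([80, 20, 1262]);
translate([643, 99, 52]) cube([80, 20, 1262]);
translate([851, 99, 52]) cube([80, 20, 1262]);
translate([1059, 99, 52]) cube([80, 20, 1262]);
translate([1267, 99, 52]) cube([80, 20, 1262]);
translate([1475, 99, 52]) cube([80, 20, 1262]);
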